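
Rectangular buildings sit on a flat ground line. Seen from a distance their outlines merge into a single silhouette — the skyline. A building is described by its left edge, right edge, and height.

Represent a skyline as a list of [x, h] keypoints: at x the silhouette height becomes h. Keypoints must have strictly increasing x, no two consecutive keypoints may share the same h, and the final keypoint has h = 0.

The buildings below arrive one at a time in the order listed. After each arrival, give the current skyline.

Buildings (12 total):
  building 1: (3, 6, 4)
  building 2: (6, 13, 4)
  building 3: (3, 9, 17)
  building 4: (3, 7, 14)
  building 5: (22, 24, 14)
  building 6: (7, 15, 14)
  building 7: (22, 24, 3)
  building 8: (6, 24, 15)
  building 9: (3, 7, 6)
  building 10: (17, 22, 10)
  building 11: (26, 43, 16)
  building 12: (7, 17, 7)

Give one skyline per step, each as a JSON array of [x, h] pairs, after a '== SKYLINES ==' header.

== SKYLINES ==
[[3,4],[6,0]]
[[3,4],[13,0]]
[[3,17],[9,4],[13,0]]
[[3,17],[9,4],[13,0]]
[[3,17],[9,4],[13,0],[22,14],[24,0]]
[[3,17],[9,14],[15,0],[22,14],[24,0]]
[[3,17],[9,14],[15,0],[22,14],[24,0]]
[[3,17],[9,15],[24,0]]
[[3,17],[9,15],[24,0]]
[[3,17],[9,15],[24,0]]
[[3,17],[9,15],[24,0],[26,16],[43,0]]
[[3,17],[9,15],[24,0],[26,16],[43,0]]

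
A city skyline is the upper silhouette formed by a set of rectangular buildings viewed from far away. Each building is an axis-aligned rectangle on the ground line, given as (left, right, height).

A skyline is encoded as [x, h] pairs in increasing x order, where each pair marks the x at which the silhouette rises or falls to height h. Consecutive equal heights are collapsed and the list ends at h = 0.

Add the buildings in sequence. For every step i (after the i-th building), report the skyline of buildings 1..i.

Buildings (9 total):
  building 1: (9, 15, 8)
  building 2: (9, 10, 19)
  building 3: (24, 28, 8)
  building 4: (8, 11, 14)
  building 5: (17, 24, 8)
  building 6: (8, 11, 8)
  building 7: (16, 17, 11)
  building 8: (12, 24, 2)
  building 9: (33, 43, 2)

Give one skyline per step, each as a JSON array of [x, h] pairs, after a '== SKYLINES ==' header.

== SKYLINES ==
[[9,8],[15,0]]
[[9,19],[10,8],[15,0]]
[[9,19],[10,8],[15,0],[24,8],[28,0]]
[[8,14],[9,19],[10,14],[11,8],[15,0],[24,8],[28,0]]
[[8,14],[9,19],[10,14],[11,8],[15,0],[17,8],[28,0]]
[[8,14],[9,19],[10,14],[11,8],[15,0],[17,8],[28,0]]
[[8,14],[9,19],[10,14],[11,8],[15,0],[16,11],[17,8],[28,0]]
[[8,14],[9,19],[10,14],[11,8],[15,2],[16,11],[17,8],[28,0]]
[[8,14],[9,19],[10,14],[11,8],[15,2],[16,11],[17,8],[28,0],[33,2],[43,0]]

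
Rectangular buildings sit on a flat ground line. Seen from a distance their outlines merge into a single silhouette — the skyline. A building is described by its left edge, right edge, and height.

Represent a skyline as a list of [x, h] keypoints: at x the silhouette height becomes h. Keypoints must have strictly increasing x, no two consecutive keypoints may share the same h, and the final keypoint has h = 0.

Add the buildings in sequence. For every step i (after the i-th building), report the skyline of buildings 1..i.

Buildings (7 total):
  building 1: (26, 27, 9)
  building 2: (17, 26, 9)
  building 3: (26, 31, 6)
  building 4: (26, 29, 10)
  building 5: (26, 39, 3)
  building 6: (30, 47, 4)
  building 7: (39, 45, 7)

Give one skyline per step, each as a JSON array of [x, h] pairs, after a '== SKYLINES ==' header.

== SKYLINES ==
[[26,9],[27,0]]
[[17,9],[27,0]]
[[17,9],[27,6],[31,0]]
[[17,9],[26,10],[29,6],[31,0]]
[[17,9],[26,10],[29,6],[31,3],[39,0]]
[[17,9],[26,10],[29,6],[31,4],[47,0]]
[[17,9],[26,10],[29,6],[31,4],[39,7],[45,4],[47,0]]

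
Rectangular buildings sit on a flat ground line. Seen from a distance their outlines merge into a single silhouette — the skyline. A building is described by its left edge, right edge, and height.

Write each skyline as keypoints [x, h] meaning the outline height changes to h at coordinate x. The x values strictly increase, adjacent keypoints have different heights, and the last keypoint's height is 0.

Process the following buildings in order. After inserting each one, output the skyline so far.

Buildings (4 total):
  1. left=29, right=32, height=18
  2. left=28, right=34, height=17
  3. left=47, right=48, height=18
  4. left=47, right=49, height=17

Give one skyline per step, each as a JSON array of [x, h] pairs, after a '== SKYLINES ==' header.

== SKYLINES ==
[[29,18],[32,0]]
[[28,17],[29,18],[32,17],[34,0]]
[[28,17],[29,18],[32,17],[34,0],[47,18],[48,0]]
[[28,17],[29,18],[32,17],[34,0],[47,18],[48,17],[49,0]]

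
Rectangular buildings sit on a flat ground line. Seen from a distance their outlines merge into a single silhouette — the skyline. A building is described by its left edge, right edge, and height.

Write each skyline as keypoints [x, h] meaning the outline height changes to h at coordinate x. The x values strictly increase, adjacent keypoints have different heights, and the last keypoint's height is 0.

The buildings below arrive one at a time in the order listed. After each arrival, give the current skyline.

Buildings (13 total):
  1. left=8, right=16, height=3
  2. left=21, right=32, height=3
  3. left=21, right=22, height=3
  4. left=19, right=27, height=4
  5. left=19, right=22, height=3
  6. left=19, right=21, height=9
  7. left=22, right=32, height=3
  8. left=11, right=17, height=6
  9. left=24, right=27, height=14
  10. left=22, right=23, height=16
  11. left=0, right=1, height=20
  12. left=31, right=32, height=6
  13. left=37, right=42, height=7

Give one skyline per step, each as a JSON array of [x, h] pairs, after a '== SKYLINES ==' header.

== SKYLINES ==
[[8,3],[16,0]]
[[8,3],[16,0],[21,3],[32,0]]
[[8,3],[16,0],[21,3],[32,0]]
[[8,3],[16,0],[19,4],[27,3],[32,0]]
[[8,3],[16,0],[19,4],[27,3],[32,0]]
[[8,3],[16,0],[19,9],[21,4],[27,3],[32,0]]
[[8,3],[16,0],[19,9],[21,4],[27,3],[32,0]]
[[8,3],[11,6],[17,0],[19,9],[21,4],[27,3],[32,0]]
[[8,3],[11,6],[17,0],[19,9],[21,4],[24,14],[27,3],[32,0]]
[[8,3],[11,6],[17,0],[19,9],[21,4],[22,16],[23,4],[24,14],[27,3],[32,0]]
[[0,20],[1,0],[8,3],[11,6],[17,0],[19,9],[21,4],[22,16],[23,4],[24,14],[27,3],[32,0]]
[[0,20],[1,0],[8,3],[11,6],[17,0],[19,9],[21,4],[22,16],[23,4],[24,14],[27,3],[31,6],[32,0]]
[[0,20],[1,0],[8,3],[11,6],[17,0],[19,9],[21,4],[22,16],[23,4],[24,14],[27,3],[31,6],[32,0],[37,7],[42,0]]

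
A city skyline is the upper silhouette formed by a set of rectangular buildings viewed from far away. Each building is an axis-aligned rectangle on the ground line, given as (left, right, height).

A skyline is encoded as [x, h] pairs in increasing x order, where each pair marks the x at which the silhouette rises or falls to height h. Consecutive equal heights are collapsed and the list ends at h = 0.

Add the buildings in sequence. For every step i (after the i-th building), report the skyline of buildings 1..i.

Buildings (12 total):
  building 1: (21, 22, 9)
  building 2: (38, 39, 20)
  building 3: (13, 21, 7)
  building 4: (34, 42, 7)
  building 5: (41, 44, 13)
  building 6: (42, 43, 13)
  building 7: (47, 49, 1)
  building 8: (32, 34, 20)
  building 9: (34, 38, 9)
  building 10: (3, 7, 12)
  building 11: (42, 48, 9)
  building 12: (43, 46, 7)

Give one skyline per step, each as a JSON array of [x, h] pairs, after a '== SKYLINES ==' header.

== SKYLINES ==
[[21,9],[22,0]]
[[21,9],[22,0],[38,20],[39,0]]
[[13,7],[21,9],[22,0],[38,20],[39,0]]
[[13,7],[21,9],[22,0],[34,7],[38,20],[39,7],[42,0]]
[[13,7],[21,9],[22,0],[34,7],[38,20],[39,7],[41,13],[44,0]]
[[13,7],[21,9],[22,0],[34,7],[38,20],[39,7],[41,13],[44,0]]
[[13,7],[21,9],[22,0],[34,7],[38,20],[39,7],[41,13],[44,0],[47,1],[49,0]]
[[13,7],[21,9],[22,0],[32,20],[34,7],[38,20],[39,7],[41,13],[44,0],[47,1],[49,0]]
[[13,7],[21,9],[22,0],[32,20],[34,9],[38,20],[39,7],[41,13],[44,0],[47,1],[49,0]]
[[3,12],[7,0],[13,7],[21,9],[22,0],[32,20],[34,9],[38,20],[39,7],[41,13],[44,0],[47,1],[49,0]]
[[3,12],[7,0],[13,7],[21,9],[22,0],[32,20],[34,9],[38,20],[39,7],[41,13],[44,9],[48,1],[49,0]]
[[3,12],[7,0],[13,7],[21,9],[22,0],[32,20],[34,9],[38,20],[39,7],[41,13],[44,9],[48,1],[49,0]]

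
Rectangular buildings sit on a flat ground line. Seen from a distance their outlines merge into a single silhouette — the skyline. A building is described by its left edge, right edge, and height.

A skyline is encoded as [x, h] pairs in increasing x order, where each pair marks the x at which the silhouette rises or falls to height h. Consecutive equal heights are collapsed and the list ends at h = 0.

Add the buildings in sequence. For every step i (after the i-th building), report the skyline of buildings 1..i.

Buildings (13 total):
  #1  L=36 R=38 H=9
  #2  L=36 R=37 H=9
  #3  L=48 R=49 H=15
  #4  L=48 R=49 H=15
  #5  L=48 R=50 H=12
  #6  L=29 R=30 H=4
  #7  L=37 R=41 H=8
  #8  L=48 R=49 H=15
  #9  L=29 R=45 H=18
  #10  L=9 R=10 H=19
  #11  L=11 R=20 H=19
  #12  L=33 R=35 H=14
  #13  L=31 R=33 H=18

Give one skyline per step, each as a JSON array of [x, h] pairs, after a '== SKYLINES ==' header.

== SKYLINES ==
[[36,9],[38,0]]
[[36,9],[38,0]]
[[36,9],[38,0],[48,15],[49,0]]
[[36,9],[38,0],[48,15],[49,0]]
[[36,9],[38,0],[48,15],[49,12],[50,0]]
[[29,4],[30,0],[36,9],[38,0],[48,15],[49,12],[50,0]]
[[29,4],[30,0],[36,9],[38,8],[41,0],[48,15],[49,12],[50,0]]
[[29,4],[30,0],[36,9],[38,8],[41,0],[48,15],[49,12],[50,0]]
[[29,18],[45,0],[48,15],[49,12],[50,0]]
[[9,19],[10,0],[29,18],[45,0],[48,15],[49,12],[50,0]]
[[9,19],[10,0],[11,19],[20,0],[29,18],[45,0],[48,15],[49,12],[50,0]]
[[9,19],[10,0],[11,19],[20,0],[29,18],[45,0],[48,15],[49,12],[50,0]]
[[9,19],[10,0],[11,19],[20,0],[29,18],[45,0],[48,15],[49,12],[50,0]]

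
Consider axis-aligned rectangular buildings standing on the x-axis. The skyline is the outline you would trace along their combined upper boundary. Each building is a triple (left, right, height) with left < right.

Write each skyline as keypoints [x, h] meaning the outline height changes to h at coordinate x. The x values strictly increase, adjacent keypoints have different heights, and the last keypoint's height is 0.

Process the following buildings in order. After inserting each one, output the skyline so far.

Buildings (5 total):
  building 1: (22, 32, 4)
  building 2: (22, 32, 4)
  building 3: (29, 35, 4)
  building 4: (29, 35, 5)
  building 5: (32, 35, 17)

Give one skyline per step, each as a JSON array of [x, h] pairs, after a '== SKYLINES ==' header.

== SKYLINES ==
[[22,4],[32,0]]
[[22,4],[32,0]]
[[22,4],[35,0]]
[[22,4],[29,5],[35,0]]
[[22,4],[29,5],[32,17],[35,0]]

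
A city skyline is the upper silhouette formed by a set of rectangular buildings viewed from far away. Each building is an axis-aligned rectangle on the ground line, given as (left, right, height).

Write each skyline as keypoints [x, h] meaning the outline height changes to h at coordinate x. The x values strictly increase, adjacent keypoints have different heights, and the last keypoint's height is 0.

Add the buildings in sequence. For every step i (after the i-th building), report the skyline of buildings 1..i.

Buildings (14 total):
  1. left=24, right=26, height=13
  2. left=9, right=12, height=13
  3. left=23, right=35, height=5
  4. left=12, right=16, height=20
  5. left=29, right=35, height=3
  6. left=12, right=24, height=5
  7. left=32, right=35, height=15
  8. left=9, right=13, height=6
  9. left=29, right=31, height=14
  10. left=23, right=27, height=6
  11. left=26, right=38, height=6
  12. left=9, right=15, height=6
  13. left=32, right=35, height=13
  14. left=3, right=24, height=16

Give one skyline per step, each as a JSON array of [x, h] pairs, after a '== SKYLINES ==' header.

== SKYLINES ==
[[24,13],[26,0]]
[[9,13],[12,0],[24,13],[26,0]]
[[9,13],[12,0],[23,5],[24,13],[26,5],[35,0]]
[[9,13],[12,20],[16,0],[23,5],[24,13],[26,5],[35,0]]
[[9,13],[12,20],[16,0],[23,5],[24,13],[26,5],[35,0]]
[[9,13],[12,20],[16,5],[24,13],[26,5],[35,0]]
[[9,13],[12,20],[16,5],[24,13],[26,5],[32,15],[35,0]]
[[9,13],[12,20],[16,5],[24,13],[26,5],[32,15],[35,0]]
[[9,13],[12,20],[16,5],[24,13],[26,5],[29,14],[31,5],[32,15],[35,0]]
[[9,13],[12,20],[16,5],[23,6],[24,13],[26,6],[27,5],[29,14],[31,5],[32,15],[35,0]]
[[9,13],[12,20],[16,5],[23,6],[24,13],[26,6],[29,14],[31,6],[32,15],[35,6],[38,0]]
[[9,13],[12,20],[16,5],[23,6],[24,13],[26,6],[29,14],[31,6],[32,15],[35,6],[38,0]]
[[9,13],[12,20],[16,5],[23,6],[24,13],[26,6],[29,14],[31,6],[32,15],[35,6],[38,0]]
[[3,16],[12,20],[16,16],[24,13],[26,6],[29,14],[31,6],[32,15],[35,6],[38,0]]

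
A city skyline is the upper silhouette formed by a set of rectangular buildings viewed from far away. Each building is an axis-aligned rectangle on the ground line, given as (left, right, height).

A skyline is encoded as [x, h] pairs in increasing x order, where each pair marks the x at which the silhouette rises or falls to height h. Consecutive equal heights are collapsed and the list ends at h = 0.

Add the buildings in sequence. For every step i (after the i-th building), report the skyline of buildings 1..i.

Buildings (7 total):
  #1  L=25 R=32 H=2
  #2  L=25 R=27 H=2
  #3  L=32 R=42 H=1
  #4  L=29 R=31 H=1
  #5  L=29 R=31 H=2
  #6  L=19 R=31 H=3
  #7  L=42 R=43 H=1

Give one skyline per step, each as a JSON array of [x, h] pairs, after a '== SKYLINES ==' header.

== SKYLINES ==
[[25,2],[32,0]]
[[25,2],[32,0]]
[[25,2],[32,1],[42,0]]
[[25,2],[32,1],[42,0]]
[[25,2],[32,1],[42,0]]
[[19,3],[31,2],[32,1],[42,0]]
[[19,3],[31,2],[32,1],[43,0]]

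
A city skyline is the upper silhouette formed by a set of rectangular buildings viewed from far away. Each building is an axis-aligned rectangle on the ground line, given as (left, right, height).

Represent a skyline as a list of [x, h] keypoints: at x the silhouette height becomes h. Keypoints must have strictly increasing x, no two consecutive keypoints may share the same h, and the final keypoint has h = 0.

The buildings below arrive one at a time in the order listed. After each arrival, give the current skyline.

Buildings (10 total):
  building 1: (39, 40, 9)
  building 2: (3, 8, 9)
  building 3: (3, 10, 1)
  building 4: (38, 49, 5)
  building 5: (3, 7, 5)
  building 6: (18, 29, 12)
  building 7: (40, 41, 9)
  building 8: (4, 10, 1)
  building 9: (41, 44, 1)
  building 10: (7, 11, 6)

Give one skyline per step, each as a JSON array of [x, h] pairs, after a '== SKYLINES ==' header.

== SKYLINES ==
[[39,9],[40,0]]
[[3,9],[8,0],[39,9],[40,0]]
[[3,9],[8,1],[10,0],[39,9],[40,0]]
[[3,9],[8,1],[10,0],[38,5],[39,9],[40,5],[49,0]]
[[3,9],[8,1],[10,0],[38,5],[39,9],[40,5],[49,0]]
[[3,9],[8,1],[10,0],[18,12],[29,0],[38,5],[39,9],[40,5],[49,0]]
[[3,9],[8,1],[10,0],[18,12],[29,0],[38,5],[39,9],[41,5],[49,0]]
[[3,9],[8,1],[10,0],[18,12],[29,0],[38,5],[39,9],[41,5],[49,0]]
[[3,9],[8,1],[10,0],[18,12],[29,0],[38,5],[39,9],[41,5],[49,0]]
[[3,9],[8,6],[11,0],[18,12],[29,0],[38,5],[39,9],[41,5],[49,0]]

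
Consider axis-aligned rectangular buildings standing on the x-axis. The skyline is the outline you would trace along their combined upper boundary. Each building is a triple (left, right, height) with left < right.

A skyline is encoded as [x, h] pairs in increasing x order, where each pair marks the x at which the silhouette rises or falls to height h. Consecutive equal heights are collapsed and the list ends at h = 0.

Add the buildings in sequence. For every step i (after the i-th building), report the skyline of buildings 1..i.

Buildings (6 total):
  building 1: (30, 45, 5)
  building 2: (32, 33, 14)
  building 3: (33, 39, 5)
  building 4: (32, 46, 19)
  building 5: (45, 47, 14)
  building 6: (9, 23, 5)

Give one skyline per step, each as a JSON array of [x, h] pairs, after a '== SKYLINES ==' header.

== SKYLINES ==
[[30,5],[45,0]]
[[30,5],[32,14],[33,5],[45,0]]
[[30,5],[32,14],[33,5],[45,0]]
[[30,5],[32,19],[46,0]]
[[30,5],[32,19],[46,14],[47,0]]
[[9,5],[23,0],[30,5],[32,19],[46,14],[47,0]]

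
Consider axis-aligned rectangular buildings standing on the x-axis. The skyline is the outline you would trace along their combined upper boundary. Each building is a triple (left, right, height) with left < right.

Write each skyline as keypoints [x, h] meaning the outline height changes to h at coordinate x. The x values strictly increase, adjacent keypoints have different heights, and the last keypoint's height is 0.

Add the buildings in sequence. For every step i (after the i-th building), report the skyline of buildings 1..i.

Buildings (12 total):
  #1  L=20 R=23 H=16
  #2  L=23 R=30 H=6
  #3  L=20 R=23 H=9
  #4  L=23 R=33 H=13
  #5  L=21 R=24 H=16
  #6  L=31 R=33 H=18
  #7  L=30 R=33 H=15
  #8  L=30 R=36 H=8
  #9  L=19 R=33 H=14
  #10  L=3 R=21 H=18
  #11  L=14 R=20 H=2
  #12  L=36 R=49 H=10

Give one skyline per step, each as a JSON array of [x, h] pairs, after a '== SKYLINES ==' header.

== SKYLINES ==
[[20,16],[23,0]]
[[20,16],[23,6],[30,0]]
[[20,16],[23,6],[30,0]]
[[20,16],[23,13],[33,0]]
[[20,16],[24,13],[33,0]]
[[20,16],[24,13],[31,18],[33,0]]
[[20,16],[24,13],[30,15],[31,18],[33,0]]
[[20,16],[24,13],[30,15],[31,18],[33,8],[36,0]]
[[19,14],[20,16],[24,14],[30,15],[31,18],[33,8],[36,0]]
[[3,18],[21,16],[24,14],[30,15],[31,18],[33,8],[36,0]]
[[3,18],[21,16],[24,14],[30,15],[31,18],[33,8],[36,0]]
[[3,18],[21,16],[24,14],[30,15],[31,18],[33,8],[36,10],[49,0]]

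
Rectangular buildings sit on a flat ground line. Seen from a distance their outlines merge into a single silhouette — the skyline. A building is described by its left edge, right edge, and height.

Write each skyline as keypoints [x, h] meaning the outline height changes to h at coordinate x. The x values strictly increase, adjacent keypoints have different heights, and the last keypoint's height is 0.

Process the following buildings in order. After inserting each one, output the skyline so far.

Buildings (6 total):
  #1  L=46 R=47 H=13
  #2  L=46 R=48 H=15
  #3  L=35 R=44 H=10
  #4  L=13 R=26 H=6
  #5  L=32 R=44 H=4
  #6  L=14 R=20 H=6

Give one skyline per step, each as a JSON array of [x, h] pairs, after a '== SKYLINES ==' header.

== SKYLINES ==
[[46,13],[47,0]]
[[46,15],[48,0]]
[[35,10],[44,0],[46,15],[48,0]]
[[13,6],[26,0],[35,10],[44,0],[46,15],[48,0]]
[[13,6],[26,0],[32,4],[35,10],[44,0],[46,15],[48,0]]
[[13,6],[26,0],[32,4],[35,10],[44,0],[46,15],[48,0]]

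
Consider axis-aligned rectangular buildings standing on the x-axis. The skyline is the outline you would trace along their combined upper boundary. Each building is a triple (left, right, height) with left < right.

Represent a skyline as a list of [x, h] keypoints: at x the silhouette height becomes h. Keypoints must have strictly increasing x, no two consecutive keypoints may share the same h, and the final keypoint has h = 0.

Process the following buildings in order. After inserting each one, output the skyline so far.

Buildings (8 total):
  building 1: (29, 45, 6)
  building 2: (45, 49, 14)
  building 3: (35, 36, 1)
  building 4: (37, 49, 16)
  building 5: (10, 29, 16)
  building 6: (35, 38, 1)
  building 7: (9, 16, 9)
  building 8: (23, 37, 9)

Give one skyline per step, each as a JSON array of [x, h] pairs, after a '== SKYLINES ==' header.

== SKYLINES ==
[[29,6],[45,0]]
[[29,6],[45,14],[49,0]]
[[29,6],[45,14],[49,0]]
[[29,6],[37,16],[49,0]]
[[10,16],[29,6],[37,16],[49,0]]
[[10,16],[29,6],[37,16],[49,0]]
[[9,9],[10,16],[29,6],[37,16],[49,0]]
[[9,9],[10,16],[29,9],[37,16],[49,0]]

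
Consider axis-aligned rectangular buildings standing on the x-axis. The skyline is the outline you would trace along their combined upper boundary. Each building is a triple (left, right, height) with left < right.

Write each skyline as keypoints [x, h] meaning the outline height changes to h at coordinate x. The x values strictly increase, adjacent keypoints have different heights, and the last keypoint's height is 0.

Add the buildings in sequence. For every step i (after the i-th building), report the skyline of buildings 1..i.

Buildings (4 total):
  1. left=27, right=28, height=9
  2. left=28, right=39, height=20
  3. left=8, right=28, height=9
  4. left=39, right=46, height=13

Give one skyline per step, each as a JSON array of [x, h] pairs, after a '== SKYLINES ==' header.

== SKYLINES ==
[[27,9],[28,0]]
[[27,9],[28,20],[39,0]]
[[8,9],[28,20],[39,0]]
[[8,9],[28,20],[39,13],[46,0]]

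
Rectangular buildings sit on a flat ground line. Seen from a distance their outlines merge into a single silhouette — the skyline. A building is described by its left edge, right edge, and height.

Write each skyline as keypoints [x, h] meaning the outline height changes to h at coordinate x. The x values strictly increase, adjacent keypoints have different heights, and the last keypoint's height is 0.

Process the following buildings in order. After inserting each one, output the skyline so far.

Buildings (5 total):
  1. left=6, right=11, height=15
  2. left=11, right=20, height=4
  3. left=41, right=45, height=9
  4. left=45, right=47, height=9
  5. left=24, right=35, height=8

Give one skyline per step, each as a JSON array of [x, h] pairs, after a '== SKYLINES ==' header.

== SKYLINES ==
[[6,15],[11,0]]
[[6,15],[11,4],[20,0]]
[[6,15],[11,4],[20,0],[41,9],[45,0]]
[[6,15],[11,4],[20,0],[41,9],[47,0]]
[[6,15],[11,4],[20,0],[24,8],[35,0],[41,9],[47,0]]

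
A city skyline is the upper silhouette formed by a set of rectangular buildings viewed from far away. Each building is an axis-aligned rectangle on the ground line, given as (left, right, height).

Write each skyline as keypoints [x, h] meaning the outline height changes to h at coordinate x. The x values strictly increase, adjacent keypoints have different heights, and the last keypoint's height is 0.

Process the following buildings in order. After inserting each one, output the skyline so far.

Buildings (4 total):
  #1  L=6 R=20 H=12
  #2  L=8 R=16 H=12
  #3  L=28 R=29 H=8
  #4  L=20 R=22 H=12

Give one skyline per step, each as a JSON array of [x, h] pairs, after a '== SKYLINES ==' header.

== SKYLINES ==
[[6,12],[20,0]]
[[6,12],[20,0]]
[[6,12],[20,0],[28,8],[29,0]]
[[6,12],[22,0],[28,8],[29,0]]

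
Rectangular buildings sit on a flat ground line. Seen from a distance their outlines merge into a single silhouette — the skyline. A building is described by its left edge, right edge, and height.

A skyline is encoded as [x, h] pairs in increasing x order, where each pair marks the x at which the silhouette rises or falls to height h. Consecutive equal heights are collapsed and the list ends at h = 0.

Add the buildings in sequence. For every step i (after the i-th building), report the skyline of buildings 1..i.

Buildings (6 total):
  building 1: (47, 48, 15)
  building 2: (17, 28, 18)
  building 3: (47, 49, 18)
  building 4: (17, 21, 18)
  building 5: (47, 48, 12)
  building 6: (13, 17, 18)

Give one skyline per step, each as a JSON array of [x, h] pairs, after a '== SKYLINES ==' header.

== SKYLINES ==
[[47,15],[48,0]]
[[17,18],[28,0],[47,15],[48,0]]
[[17,18],[28,0],[47,18],[49,0]]
[[17,18],[28,0],[47,18],[49,0]]
[[17,18],[28,0],[47,18],[49,0]]
[[13,18],[28,0],[47,18],[49,0]]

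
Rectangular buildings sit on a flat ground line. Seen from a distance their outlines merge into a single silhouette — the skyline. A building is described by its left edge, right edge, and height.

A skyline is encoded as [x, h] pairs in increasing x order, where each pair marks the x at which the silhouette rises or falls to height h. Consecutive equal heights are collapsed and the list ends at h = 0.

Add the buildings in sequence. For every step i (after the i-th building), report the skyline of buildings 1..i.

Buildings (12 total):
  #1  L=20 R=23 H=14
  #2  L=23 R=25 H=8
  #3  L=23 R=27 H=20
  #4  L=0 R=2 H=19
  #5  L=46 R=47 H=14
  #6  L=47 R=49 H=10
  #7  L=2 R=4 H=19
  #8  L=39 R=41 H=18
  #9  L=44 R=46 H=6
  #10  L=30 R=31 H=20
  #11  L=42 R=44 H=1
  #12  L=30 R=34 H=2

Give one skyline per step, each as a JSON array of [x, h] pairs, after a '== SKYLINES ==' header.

== SKYLINES ==
[[20,14],[23,0]]
[[20,14],[23,8],[25,0]]
[[20,14],[23,20],[27,0]]
[[0,19],[2,0],[20,14],[23,20],[27,0]]
[[0,19],[2,0],[20,14],[23,20],[27,0],[46,14],[47,0]]
[[0,19],[2,0],[20,14],[23,20],[27,0],[46,14],[47,10],[49,0]]
[[0,19],[4,0],[20,14],[23,20],[27,0],[46,14],[47,10],[49,0]]
[[0,19],[4,0],[20,14],[23,20],[27,0],[39,18],[41,0],[46,14],[47,10],[49,0]]
[[0,19],[4,0],[20,14],[23,20],[27,0],[39,18],[41,0],[44,6],[46,14],[47,10],[49,0]]
[[0,19],[4,0],[20,14],[23,20],[27,0],[30,20],[31,0],[39,18],[41,0],[44,6],[46,14],[47,10],[49,0]]
[[0,19],[4,0],[20,14],[23,20],[27,0],[30,20],[31,0],[39,18],[41,0],[42,1],[44,6],[46,14],[47,10],[49,0]]
[[0,19],[4,0],[20,14],[23,20],[27,0],[30,20],[31,2],[34,0],[39,18],[41,0],[42,1],[44,6],[46,14],[47,10],[49,0]]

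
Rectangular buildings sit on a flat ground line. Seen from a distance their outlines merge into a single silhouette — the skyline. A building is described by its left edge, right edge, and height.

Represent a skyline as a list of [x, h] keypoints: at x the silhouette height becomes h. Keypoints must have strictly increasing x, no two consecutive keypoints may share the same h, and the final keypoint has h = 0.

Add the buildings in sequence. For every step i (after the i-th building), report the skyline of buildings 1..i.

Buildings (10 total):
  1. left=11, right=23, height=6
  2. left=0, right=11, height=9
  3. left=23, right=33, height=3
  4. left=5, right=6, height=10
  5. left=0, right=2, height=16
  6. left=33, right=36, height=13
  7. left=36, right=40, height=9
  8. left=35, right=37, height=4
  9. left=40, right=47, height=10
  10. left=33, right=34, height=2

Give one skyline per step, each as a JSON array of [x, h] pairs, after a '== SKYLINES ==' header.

== SKYLINES ==
[[11,6],[23,0]]
[[0,9],[11,6],[23,0]]
[[0,9],[11,6],[23,3],[33,0]]
[[0,9],[5,10],[6,9],[11,6],[23,3],[33,0]]
[[0,16],[2,9],[5,10],[6,9],[11,6],[23,3],[33,0]]
[[0,16],[2,9],[5,10],[6,9],[11,6],[23,3],[33,13],[36,0]]
[[0,16],[2,9],[5,10],[6,9],[11,6],[23,3],[33,13],[36,9],[40,0]]
[[0,16],[2,9],[5,10],[6,9],[11,6],[23,3],[33,13],[36,9],[40,0]]
[[0,16],[2,9],[5,10],[6,9],[11,6],[23,3],[33,13],[36,9],[40,10],[47,0]]
[[0,16],[2,9],[5,10],[6,9],[11,6],[23,3],[33,13],[36,9],[40,10],[47,0]]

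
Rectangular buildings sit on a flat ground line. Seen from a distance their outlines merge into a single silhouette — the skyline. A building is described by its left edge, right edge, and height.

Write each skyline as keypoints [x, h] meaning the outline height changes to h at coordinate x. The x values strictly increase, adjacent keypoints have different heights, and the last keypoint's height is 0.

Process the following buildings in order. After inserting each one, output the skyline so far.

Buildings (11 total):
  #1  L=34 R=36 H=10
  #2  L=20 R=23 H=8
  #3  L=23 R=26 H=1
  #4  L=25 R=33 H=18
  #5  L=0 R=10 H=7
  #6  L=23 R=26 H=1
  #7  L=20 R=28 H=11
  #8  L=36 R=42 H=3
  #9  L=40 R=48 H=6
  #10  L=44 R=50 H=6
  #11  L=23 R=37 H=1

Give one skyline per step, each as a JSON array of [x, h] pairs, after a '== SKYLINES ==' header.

== SKYLINES ==
[[34,10],[36,0]]
[[20,8],[23,0],[34,10],[36,0]]
[[20,8],[23,1],[26,0],[34,10],[36,0]]
[[20,8],[23,1],[25,18],[33,0],[34,10],[36,0]]
[[0,7],[10,0],[20,8],[23,1],[25,18],[33,0],[34,10],[36,0]]
[[0,7],[10,0],[20,8],[23,1],[25,18],[33,0],[34,10],[36,0]]
[[0,7],[10,0],[20,11],[25,18],[33,0],[34,10],[36,0]]
[[0,7],[10,0],[20,11],[25,18],[33,0],[34,10],[36,3],[42,0]]
[[0,7],[10,0],[20,11],[25,18],[33,0],[34,10],[36,3],[40,6],[48,0]]
[[0,7],[10,0],[20,11],[25,18],[33,0],[34,10],[36,3],[40,6],[50,0]]
[[0,7],[10,0],[20,11],[25,18],[33,1],[34,10],[36,3],[40,6],[50,0]]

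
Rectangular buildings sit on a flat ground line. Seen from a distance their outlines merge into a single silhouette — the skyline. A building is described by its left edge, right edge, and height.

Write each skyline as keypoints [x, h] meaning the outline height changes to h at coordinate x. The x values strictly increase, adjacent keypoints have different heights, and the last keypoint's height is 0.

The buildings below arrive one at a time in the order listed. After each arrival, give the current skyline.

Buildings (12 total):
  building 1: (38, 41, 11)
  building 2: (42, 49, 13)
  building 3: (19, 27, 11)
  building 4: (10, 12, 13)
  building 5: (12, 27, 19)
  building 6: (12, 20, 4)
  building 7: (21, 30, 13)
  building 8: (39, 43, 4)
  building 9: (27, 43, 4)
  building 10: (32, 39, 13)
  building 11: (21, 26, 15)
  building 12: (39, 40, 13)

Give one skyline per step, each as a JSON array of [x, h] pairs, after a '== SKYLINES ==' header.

== SKYLINES ==
[[38,11],[41,0]]
[[38,11],[41,0],[42,13],[49,0]]
[[19,11],[27,0],[38,11],[41,0],[42,13],[49,0]]
[[10,13],[12,0],[19,11],[27,0],[38,11],[41,0],[42,13],[49,0]]
[[10,13],[12,19],[27,0],[38,11],[41,0],[42,13],[49,0]]
[[10,13],[12,19],[27,0],[38,11],[41,0],[42,13],[49,0]]
[[10,13],[12,19],[27,13],[30,0],[38,11],[41,0],[42,13],[49,0]]
[[10,13],[12,19],[27,13],[30,0],[38,11],[41,4],[42,13],[49,0]]
[[10,13],[12,19],[27,13],[30,4],[38,11],[41,4],[42,13],[49,0]]
[[10,13],[12,19],[27,13],[30,4],[32,13],[39,11],[41,4],[42,13],[49,0]]
[[10,13],[12,19],[27,13],[30,4],[32,13],[39,11],[41,4],[42,13],[49,0]]
[[10,13],[12,19],[27,13],[30,4],[32,13],[40,11],[41,4],[42,13],[49,0]]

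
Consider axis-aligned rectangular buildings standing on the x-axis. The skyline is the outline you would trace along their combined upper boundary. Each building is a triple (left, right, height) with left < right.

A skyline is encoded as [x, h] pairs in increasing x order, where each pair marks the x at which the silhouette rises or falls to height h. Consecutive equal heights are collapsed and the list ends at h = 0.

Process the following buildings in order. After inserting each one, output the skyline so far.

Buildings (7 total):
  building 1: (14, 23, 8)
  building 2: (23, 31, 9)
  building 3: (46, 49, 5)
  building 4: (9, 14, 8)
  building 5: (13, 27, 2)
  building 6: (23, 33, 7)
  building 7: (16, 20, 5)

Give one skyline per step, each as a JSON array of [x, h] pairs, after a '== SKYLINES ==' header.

== SKYLINES ==
[[14,8],[23,0]]
[[14,8],[23,9],[31,0]]
[[14,8],[23,9],[31,0],[46,5],[49,0]]
[[9,8],[23,9],[31,0],[46,5],[49,0]]
[[9,8],[23,9],[31,0],[46,5],[49,0]]
[[9,8],[23,9],[31,7],[33,0],[46,5],[49,0]]
[[9,8],[23,9],[31,7],[33,0],[46,5],[49,0]]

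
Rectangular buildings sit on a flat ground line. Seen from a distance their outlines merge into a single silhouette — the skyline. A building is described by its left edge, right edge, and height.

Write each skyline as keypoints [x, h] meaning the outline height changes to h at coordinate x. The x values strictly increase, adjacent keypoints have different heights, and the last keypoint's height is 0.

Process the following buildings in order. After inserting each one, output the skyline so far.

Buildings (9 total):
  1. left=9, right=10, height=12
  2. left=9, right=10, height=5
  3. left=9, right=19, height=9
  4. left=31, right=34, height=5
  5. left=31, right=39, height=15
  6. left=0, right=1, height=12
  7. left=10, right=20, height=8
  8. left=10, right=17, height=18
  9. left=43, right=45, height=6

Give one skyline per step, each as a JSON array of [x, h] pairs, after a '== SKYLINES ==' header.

== SKYLINES ==
[[9,12],[10,0]]
[[9,12],[10,0]]
[[9,12],[10,9],[19,0]]
[[9,12],[10,9],[19,0],[31,5],[34,0]]
[[9,12],[10,9],[19,0],[31,15],[39,0]]
[[0,12],[1,0],[9,12],[10,9],[19,0],[31,15],[39,0]]
[[0,12],[1,0],[9,12],[10,9],[19,8],[20,0],[31,15],[39,0]]
[[0,12],[1,0],[9,12],[10,18],[17,9],[19,8],[20,0],[31,15],[39,0]]
[[0,12],[1,0],[9,12],[10,18],[17,9],[19,8],[20,0],[31,15],[39,0],[43,6],[45,0]]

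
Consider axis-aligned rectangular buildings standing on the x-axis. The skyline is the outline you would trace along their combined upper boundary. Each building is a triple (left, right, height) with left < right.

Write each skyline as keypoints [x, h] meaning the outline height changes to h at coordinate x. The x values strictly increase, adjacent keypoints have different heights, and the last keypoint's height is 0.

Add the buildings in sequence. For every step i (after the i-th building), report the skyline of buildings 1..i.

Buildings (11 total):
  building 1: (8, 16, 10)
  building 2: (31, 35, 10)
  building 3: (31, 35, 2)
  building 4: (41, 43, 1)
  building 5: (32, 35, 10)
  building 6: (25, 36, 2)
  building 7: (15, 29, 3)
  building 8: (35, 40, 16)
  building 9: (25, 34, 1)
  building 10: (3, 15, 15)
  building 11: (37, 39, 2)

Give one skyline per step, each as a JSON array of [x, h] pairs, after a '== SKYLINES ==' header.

== SKYLINES ==
[[8,10],[16,0]]
[[8,10],[16,0],[31,10],[35,0]]
[[8,10],[16,0],[31,10],[35,0]]
[[8,10],[16,0],[31,10],[35,0],[41,1],[43,0]]
[[8,10],[16,0],[31,10],[35,0],[41,1],[43,0]]
[[8,10],[16,0],[25,2],[31,10],[35,2],[36,0],[41,1],[43,0]]
[[8,10],[16,3],[29,2],[31,10],[35,2],[36,0],[41,1],[43,0]]
[[8,10],[16,3],[29,2],[31,10],[35,16],[40,0],[41,1],[43,0]]
[[8,10],[16,3],[29,2],[31,10],[35,16],[40,0],[41,1],[43,0]]
[[3,15],[15,10],[16,3],[29,2],[31,10],[35,16],[40,0],[41,1],[43,0]]
[[3,15],[15,10],[16,3],[29,2],[31,10],[35,16],[40,0],[41,1],[43,0]]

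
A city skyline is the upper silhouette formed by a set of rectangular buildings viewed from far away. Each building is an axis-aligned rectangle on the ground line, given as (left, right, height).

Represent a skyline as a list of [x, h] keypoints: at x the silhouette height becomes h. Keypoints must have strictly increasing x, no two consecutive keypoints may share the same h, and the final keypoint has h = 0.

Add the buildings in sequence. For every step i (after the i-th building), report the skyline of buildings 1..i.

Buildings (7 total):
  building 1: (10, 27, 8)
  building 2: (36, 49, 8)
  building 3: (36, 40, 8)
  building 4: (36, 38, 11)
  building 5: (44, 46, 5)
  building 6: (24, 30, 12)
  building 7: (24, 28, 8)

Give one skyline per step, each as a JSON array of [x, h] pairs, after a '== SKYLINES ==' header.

== SKYLINES ==
[[10,8],[27,0]]
[[10,8],[27,0],[36,8],[49,0]]
[[10,8],[27,0],[36,8],[49,0]]
[[10,8],[27,0],[36,11],[38,8],[49,0]]
[[10,8],[27,0],[36,11],[38,8],[49,0]]
[[10,8],[24,12],[30,0],[36,11],[38,8],[49,0]]
[[10,8],[24,12],[30,0],[36,11],[38,8],[49,0]]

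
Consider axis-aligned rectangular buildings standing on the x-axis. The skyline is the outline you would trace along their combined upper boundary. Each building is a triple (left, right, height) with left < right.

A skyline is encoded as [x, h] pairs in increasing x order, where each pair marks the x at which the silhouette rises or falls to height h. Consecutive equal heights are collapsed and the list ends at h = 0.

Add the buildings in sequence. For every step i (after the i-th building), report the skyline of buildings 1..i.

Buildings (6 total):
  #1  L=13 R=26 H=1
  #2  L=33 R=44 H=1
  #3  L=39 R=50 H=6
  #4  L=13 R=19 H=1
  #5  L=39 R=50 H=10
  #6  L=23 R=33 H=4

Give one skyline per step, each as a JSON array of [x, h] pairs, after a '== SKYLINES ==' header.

== SKYLINES ==
[[13,1],[26,0]]
[[13,1],[26,0],[33,1],[44,0]]
[[13,1],[26,0],[33,1],[39,6],[50,0]]
[[13,1],[26,0],[33,1],[39,6],[50,0]]
[[13,1],[26,0],[33,1],[39,10],[50,0]]
[[13,1],[23,4],[33,1],[39,10],[50,0]]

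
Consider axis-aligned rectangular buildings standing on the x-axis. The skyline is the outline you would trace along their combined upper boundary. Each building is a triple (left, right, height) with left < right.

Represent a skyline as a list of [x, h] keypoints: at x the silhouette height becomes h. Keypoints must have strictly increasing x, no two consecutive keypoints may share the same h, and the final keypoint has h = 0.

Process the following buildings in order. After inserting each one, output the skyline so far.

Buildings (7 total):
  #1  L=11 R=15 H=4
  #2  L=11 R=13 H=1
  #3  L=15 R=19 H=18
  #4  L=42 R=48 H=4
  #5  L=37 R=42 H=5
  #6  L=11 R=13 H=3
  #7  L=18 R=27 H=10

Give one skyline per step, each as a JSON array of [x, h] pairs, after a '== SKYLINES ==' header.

== SKYLINES ==
[[11,4],[15,0]]
[[11,4],[15,0]]
[[11,4],[15,18],[19,0]]
[[11,4],[15,18],[19,0],[42,4],[48,0]]
[[11,4],[15,18],[19,0],[37,5],[42,4],[48,0]]
[[11,4],[15,18],[19,0],[37,5],[42,4],[48,0]]
[[11,4],[15,18],[19,10],[27,0],[37,5],[42,4],[48,0]]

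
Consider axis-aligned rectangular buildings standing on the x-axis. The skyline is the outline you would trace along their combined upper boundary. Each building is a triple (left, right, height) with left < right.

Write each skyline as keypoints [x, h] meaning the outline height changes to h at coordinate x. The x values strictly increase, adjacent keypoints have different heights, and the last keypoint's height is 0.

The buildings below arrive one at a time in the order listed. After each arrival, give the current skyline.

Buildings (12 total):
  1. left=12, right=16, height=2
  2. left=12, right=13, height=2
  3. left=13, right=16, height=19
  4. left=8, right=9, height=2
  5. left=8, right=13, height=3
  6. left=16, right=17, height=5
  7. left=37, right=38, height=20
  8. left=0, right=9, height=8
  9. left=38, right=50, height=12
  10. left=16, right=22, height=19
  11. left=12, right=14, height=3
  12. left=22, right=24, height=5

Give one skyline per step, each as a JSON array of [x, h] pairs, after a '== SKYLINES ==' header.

== SKYLINES ==
[[12,2],[16,0]]
[[12,2],[16,0]]
[[12,2],[13,19],[16,0]]
[[8,2],[9,0],[12,2],[13,19],[16,0]]
[[8,3],[13,19],[16,0]]
[[8,3],[13,19],[16,5],[17,0]]
[[8,3],[13,19],[16,5],[17,0],[37,20],[38,0]]
[[0,8],[9,3],[13,19],[16,5],[17,0],[37,20],[38,0]]
[[0,8],[9,3],[13,19],[16,5],[17,0],[37,20],[38,12],[50,0]]
[[0,8],[9,3],[13,19],[22,0],[37,20],[38,12],[50,0]]
[[0,8],[9,3],[13,19],[22,0],[37,20],[38,12],[50,0]]
[[0,8],[9,3],[13,19],[22,5],[24,0],[37,20],[38,12],[50,0]]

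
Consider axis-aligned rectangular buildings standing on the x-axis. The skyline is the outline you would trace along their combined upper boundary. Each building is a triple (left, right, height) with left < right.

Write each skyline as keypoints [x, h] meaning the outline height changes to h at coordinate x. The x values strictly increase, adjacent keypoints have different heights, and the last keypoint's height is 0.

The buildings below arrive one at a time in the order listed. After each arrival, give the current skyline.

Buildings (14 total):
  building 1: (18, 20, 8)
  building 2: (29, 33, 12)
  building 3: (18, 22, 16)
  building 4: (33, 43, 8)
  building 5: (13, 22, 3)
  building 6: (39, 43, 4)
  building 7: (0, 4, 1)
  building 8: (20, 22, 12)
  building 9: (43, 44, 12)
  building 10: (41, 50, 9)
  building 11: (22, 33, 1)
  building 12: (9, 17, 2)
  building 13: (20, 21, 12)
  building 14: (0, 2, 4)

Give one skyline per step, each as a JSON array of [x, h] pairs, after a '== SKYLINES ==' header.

== SKYLINES ==
[[18,8],[20,0]]
[[18,8],[20,0],[29,12],[33,0]]
[[18,16],[22,0],[29,12],[33,0]]
[[18,16],[22,0],[29,12],[33,8],[43,0]]
[[13,3],[18,16],[22,0],[29,12],[33,8],[43,0]]
[[13,3],[18,16],[22,0],[29,12],[33,8],[43,0]]
[[0,1],[4,0],[13,3],[18,16],[22,0],[29,12],[33,8],[43,0]]
[[0,1],[4,0],[13,3],[18,16],[22,0],[29,12],[33,8],[43,0]]
[[0,1],[4,0],[13,3],[18,16],[22,0],[29,12],[33,8],[43,12],[44,0]]
[[0,1],[4,0],[13,3],[18,16],[22,0],[29,12],[33,8],[41,9],[43,12],[44,9],[50,0]]
[[0,1],[4,0],[13,3],[18,16],[22,1],[29,12],[33,8],[41,9],[43,12],[44,9],[50,0]]
[[0,1],[4,0],[9,2],[13,3],[18,16],[22,1],[29,12],[33,8],[41,9],[43,12],[44,9],[50,0]]
[[0,1],[4,0],[9,2],[13,3],[18,16],[22,1],[29,12],[33,8],[41,9],[43,12],[44,9],[50,0]]
[[0,4],[2,1],[4,0],[9,2],[13,3],[18,16],[22,1],[29,12],[33,8],[41,9],[43,12],[44,9],[50,0]]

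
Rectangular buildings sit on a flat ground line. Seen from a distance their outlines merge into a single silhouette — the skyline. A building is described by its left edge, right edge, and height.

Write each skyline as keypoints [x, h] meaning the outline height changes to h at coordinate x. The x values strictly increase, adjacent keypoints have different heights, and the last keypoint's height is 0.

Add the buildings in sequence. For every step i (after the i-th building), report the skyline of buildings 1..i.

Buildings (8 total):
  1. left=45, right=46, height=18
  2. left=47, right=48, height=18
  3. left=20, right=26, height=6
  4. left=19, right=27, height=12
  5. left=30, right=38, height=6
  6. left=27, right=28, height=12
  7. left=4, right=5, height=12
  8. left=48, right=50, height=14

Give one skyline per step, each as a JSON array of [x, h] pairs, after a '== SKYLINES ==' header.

== SKYLINES ==
[[45,18],[46,0]]
[[45,18],[46,0],[47,18],[48,0]]
[[20,6],[26,0],[45,18],[46,0],[47,18],[48,0]]
[[19,12],[27,0],[45,18],[46,0],[47,18],[48,0]]
[[19,12],[27,0],[30,6],[38,0],[45,18],[46,0],[47,18],[48,0]]
[[19,12],[28,0],[30,6],[38,0],[45,18],[46,0],[47,18],[48,0]]
[[4,12],[5,0],[19,12],[28,0],[30,6],[38,0],[45,18],[46,0],[47,18],[48,0]]
[[4,12],[5,0],[19,12],[28,0],[30,6],[38,0],[45,18],[46,0],[47,18],[48,14],[50,0]]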